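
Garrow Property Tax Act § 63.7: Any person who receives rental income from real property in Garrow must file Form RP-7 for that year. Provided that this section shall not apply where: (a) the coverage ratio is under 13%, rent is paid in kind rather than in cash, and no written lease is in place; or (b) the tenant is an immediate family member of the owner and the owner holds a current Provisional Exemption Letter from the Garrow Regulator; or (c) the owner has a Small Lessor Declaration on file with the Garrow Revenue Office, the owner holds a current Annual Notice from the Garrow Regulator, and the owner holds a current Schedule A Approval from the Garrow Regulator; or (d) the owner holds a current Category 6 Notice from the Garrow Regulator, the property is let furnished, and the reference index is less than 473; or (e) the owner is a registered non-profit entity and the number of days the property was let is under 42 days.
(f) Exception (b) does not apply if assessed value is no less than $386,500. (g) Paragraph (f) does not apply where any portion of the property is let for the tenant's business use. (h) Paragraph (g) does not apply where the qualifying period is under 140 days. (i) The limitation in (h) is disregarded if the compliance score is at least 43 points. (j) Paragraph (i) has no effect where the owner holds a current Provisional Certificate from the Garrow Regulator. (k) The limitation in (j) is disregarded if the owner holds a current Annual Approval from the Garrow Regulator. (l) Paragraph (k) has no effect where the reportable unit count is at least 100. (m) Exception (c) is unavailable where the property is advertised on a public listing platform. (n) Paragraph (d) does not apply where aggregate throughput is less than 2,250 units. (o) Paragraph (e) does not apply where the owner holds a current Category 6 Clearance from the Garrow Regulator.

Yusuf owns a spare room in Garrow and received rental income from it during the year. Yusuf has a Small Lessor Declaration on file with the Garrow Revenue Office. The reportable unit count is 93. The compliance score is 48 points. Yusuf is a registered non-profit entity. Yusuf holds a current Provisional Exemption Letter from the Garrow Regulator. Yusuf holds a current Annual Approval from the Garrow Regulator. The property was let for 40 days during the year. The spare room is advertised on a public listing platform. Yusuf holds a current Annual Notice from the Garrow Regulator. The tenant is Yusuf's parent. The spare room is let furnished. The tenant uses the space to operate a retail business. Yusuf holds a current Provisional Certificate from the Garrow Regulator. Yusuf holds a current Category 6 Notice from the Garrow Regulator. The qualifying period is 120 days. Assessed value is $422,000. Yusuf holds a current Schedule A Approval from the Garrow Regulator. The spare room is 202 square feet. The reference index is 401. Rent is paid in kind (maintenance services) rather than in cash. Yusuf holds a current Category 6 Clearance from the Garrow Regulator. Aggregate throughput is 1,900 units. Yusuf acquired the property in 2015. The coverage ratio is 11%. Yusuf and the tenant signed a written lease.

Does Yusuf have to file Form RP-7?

No — exception (b) applies; Yusuf is not required to file Form RP-7.

Exception (a) fails — a written lease is in place.
All of (b)'s requirements are met (the tenant is an immediate family member; a current Provisional Exemption Letter is held). Considering the limiting provisions: (f) operates (assessed value is $422,000, meeting the $386,500 threshold), but is overridden by (g): (g) operates against (f): the space is let for business use. (h) is triggered (the qualifying period is 120 days, under the 140 days limit), but yields to (i): (i) operates against (h): the compliance score is 48 points, meeting the 43 points threshold. (j) is triggered (a current Provisional Certificate is held), but is overridden by (k): (k) applies — a current Annual Approval is held. (l) is inapplicable (the reportable unit count is 93, short of 100), so (k) stands. So (b) applies.
Exception (c) is satisfied on its face — a Small Lessor Declaration is on file; a current Annual Notice is held; a current Schedule A Approval is held. Turning to paragraph (m): (m) operates against (c): the property is publicly advertised. (c) is therefore removed.
Exception (d): a current Category 6 Notice is held; the property is let furnished; the reference index is 401, less than the 473 limit — every condition holds. However, paragraph (n) must be considered: (n) applies — aggregate throughput is 1,900 units, less than the 2,250 units limit. (d) is therefore removed.
Exception (e): Yusuf is a registered non-profit; the number of days the property was let is 40 days, under the 42 days limit — every condition holds. But applying paragraph (o): (o) applies — a current Category 6 Clearance is held. So (e) is unavailable.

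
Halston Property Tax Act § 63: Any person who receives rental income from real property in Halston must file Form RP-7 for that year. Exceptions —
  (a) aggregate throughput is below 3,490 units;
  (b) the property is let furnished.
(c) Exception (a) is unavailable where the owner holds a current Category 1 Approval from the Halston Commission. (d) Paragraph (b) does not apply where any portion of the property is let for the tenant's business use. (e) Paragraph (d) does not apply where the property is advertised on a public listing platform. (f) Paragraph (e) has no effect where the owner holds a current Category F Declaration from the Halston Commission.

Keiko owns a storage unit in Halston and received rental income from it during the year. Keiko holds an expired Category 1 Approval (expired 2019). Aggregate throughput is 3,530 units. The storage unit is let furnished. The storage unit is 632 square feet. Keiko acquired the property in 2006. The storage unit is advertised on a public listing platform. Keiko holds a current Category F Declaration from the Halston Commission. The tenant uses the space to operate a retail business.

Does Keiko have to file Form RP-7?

Exception (a) requires that aggregate throughput is below 3,490 units; but aggregate throughput is 3,530 units, not below 3,490 units, so (a) is unavailable.
Exception (b): the property is let furnished — every condition holds. But: (d) operates against (b): the space is let for business use. (e) operates (the property is publicly advertised), but is itself disapplied by (f): (f) operates against (e): a current Category F Declaration is held. Exception (b) does not apply.
None of the exceptions is available; § 63 applies in full.

Yes — Keiko must file Form RP-7.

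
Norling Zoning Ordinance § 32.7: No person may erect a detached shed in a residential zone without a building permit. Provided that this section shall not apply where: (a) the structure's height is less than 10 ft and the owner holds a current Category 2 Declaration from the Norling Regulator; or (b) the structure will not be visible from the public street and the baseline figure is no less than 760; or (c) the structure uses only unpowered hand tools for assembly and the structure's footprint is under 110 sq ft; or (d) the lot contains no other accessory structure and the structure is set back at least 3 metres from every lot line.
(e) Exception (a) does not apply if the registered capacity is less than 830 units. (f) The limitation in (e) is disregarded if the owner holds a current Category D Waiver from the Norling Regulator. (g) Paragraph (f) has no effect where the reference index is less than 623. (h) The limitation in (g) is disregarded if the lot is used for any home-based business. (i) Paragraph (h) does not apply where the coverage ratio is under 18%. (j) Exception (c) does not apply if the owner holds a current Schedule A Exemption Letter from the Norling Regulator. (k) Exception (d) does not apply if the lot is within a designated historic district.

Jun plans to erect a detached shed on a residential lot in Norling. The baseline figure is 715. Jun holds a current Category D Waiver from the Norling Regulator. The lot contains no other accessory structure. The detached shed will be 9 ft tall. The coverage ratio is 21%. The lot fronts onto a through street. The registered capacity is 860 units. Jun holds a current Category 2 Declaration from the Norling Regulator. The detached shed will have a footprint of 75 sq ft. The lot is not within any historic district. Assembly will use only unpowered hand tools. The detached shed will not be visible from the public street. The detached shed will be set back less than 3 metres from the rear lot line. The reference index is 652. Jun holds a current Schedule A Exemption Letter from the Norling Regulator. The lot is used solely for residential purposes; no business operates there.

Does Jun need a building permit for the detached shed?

No — exception (a) applies; Jun does not need a building permit.

All of (a)'s requirements are met (the structure's height is 9 ft, less than the 10 ft limit; a current Category 2 Declaration is held). Considering the limiting provisions: (e) is not engaged — the registered capacity is 860 units, not less than 830 units. Exception (a) stands.
Exception (b) does not apply: the baseline figure is 715, short of 760.
Exception (c): assembly uses only hand tools; the structure's footprint is 75 sq ft, under the 110 sq ft limit — every condition holds. Turning to paragraph (j): (j) applies — a current Schedule A Exemption Letter is held. (c) is therefore removed.
Exception (d) requires that the structure is set back at least 3 metres from every lot line; but the rear setback is under 3 m, so (d) is unavailable.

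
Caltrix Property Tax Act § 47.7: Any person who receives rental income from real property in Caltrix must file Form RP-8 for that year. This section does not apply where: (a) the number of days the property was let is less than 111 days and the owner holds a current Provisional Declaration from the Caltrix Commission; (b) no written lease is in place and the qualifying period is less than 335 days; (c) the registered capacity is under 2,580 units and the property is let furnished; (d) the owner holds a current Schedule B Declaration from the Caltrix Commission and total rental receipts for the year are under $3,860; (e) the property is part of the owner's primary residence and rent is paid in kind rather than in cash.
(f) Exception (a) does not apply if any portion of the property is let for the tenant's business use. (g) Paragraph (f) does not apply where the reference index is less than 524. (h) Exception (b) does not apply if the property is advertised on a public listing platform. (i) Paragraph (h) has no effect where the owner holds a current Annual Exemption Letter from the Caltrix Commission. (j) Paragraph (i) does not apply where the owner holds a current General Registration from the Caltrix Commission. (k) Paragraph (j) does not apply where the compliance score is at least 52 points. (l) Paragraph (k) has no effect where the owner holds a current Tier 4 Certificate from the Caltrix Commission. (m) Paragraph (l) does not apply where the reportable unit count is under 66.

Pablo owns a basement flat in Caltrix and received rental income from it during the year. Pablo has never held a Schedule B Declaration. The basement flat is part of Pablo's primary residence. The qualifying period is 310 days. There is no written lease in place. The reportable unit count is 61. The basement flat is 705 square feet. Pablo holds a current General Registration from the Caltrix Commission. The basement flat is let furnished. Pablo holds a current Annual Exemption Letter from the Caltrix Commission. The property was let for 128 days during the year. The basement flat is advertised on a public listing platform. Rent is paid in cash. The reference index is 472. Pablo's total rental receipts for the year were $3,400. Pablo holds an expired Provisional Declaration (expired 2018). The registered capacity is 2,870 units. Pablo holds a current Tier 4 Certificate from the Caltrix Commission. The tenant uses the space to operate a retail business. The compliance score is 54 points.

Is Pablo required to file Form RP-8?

No — exception (b) applies; Pablo is not required to file Form RP-8.

Exception (a) fails — the number of days the property was let is 128 days, not less than 111 days.
Exception (b) is satisfied on its face — there is no written lease; the qualifying period is 310 days, less than the 335 days limit. Under paragraphs (h)–(m): (h) would limit (b) — the property is publicly advertised — but (i) sets (h) aside: (i) operates against (h): a current Annual Exemption Letter is held. (j) applies (a current General Registration is held), but is set aside by (k): (k) operates against (j): the compliance score is 54 points, meeting the 52 points threshold. (l) would limit (k) — a current Tier 4 Certificate is held — but (m) sets (l) aside: (m) is engaged — the reportable unit count is 61, under the 66 limit. Exception (b) stands.
Exception (c) requires that the registered capacity is under 2,580 units; but the registered capacity is 2,870 units, not under 2,580 units, so (c) is unavailable.
Exception (d) requires that the owner holds a current Schedule B Declaration from the Caltrix Commission; but the Schedule B Declaration is not current, so (d) is unavailable.
Exception (e) requires that rent is paid in kind rather than in cash; but rent is paid in cash, so (e) is unavailable.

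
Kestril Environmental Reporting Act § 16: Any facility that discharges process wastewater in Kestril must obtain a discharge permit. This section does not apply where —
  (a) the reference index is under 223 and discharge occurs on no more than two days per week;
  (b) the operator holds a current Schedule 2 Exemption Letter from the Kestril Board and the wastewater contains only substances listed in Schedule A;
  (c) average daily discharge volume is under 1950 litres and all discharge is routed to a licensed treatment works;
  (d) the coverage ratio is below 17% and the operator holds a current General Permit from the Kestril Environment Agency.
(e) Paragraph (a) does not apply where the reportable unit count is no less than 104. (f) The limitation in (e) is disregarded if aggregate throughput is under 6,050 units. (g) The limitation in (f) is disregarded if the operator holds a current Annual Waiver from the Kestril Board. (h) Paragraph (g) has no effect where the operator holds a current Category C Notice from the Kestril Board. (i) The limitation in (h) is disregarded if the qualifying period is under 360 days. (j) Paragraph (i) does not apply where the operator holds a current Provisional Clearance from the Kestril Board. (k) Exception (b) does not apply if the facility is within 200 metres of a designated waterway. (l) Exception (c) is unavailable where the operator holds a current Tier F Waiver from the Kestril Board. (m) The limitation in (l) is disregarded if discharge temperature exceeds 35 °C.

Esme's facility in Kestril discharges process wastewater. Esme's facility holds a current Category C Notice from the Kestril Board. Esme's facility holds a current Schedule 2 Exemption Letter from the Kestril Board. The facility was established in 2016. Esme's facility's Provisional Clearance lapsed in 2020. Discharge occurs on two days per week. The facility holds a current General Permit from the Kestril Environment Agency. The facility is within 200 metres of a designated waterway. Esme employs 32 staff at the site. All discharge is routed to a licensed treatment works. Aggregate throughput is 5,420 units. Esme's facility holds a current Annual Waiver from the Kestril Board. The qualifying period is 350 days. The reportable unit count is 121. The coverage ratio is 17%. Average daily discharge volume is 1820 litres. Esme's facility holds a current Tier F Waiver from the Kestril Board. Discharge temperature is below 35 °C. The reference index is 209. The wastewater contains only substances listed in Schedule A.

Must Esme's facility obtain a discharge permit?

Yes — Esme's facility must obtain a discharge permit.

Exception (a)'s conditions are all satisfied: the reference index is 209, under the 223 limit; discharge occurs on no more than two days per week. However, paragraphs (e)–(j) must be considered: (e) operates — the reportable unit count is 121, meeting the 104 threshold. (f) is engaged (aggregate throughput is 5,420 units, under the 6,050 units limit), but is displaced by (g): (g) is triggered — a current Annual Waiver is held. (h) would limit (g) — a current Category C Notice is held — but (i) sets (h) aside: (i) operates against (h): the qualifying period is 350 days, under the 360 days limit. (j) is not triggered (no current Provisional Clearance is held), so (i) stands. So (a) is unavailable.
All of (b)'s requirements are met (a current Schedule 2 Exemption Letter is held; the wastewater is Schedule-A-only). However, paragraph (k) must be considered: (k) operates against (b): the facility is within 200 m of a designated waterway. So (b) is unavailable.
Exception (c) is satisfied on its face — average daily discharge volume is 1820 litres, under the 1950 litres limit; discharge is routed to a licensed treatment works. Turning to paragraphs (l)–(m): (l) operates against (c): a current Tier F Waiver is held. (m), which would lift (l), is inapplicable — discharge temperature is below 35 °C. So (c) is unavailable.
Exception (d) does not apply: the coverage ratio is 17%, not below 17%.
None of the exceptions is available; § 16 applies in full.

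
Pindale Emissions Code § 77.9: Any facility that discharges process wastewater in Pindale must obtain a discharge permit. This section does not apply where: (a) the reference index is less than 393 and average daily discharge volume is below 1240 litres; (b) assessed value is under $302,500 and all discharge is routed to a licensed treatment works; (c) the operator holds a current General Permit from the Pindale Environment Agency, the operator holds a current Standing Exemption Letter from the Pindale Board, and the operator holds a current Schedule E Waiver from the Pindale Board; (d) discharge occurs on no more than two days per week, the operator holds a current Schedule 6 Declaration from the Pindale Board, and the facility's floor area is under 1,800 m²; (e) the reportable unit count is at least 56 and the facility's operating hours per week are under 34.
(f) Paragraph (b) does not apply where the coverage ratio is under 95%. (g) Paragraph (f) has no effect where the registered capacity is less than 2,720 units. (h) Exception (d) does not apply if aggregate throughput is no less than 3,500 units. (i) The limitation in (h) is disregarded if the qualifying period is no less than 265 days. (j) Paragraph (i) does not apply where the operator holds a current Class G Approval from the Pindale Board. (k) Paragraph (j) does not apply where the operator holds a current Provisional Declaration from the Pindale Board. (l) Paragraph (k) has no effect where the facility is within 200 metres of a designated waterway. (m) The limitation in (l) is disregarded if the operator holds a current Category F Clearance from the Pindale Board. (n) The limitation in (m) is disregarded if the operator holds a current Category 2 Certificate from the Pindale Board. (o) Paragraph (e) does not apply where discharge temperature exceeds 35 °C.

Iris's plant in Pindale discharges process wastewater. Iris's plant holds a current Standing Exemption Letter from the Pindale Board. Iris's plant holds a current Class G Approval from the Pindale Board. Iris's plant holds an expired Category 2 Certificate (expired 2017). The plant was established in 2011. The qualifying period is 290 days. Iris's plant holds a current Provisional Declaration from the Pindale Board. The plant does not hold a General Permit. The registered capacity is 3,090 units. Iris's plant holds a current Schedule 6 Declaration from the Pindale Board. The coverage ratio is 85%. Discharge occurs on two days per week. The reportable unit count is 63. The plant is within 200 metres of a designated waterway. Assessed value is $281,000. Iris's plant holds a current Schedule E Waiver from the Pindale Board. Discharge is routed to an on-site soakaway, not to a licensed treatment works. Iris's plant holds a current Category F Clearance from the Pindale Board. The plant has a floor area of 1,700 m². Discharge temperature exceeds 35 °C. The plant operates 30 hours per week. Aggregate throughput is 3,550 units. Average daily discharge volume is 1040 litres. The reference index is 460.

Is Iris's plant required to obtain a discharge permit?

No — exception (d) applies; Iris's plant is not required to obtain a discharge permit.

Exception (a) requires that the reference index is less than 393; but the reference index is 460, not less than 393, so (a) is unavailable.
Exception (b) fails — discharge is not routed to a licensed treatment works.
Exception (c) fails — no General Permit is held.
Exception (d): discharge occurs on no more than two days per week; a current Schedule 6 Declaration is held; the facility's floor area is 1,700 m², under the 1,800 m² limit — every condition holds. Considering the limiting provisions: (h) applies (aggregate throughput is 3,550 units, meeting the 3,500 units threshold), but is overridden by (i): (i) is triggered — the qualifying period is 290 days, meeting the 265 days threshold. (j) is triggered (a current Class G Approval is held), but is set aside by (k): (k) operates against (j): a current Provisional Declaration is held. (l) applies (the plant is within 200 m of a designated waterway), but is set aside by (m): (m) operates against (l): a current Category F Clearance is held. (n) does not operate here (no current Category 2 Certificate is held), so (m) stands. (d) remains available.
Exception (e): the reportable unit count is 63, meeting the 56 threshold; the facility's operating hours per week are 30, under the 34 limit — every condition holds. But: (o) is triggered — discharge temperature exceeds 35 °C. (e) is therefore removed.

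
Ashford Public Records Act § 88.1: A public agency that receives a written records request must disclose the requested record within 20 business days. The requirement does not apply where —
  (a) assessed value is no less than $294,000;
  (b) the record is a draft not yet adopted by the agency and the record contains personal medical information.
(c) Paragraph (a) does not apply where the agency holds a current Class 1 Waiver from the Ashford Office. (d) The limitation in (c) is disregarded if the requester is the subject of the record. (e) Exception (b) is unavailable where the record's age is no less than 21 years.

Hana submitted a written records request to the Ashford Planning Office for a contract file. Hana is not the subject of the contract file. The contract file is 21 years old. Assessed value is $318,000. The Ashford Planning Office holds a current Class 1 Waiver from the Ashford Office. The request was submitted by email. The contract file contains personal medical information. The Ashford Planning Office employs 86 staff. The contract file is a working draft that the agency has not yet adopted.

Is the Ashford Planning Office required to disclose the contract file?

Yes — the Ashford Planning Office must disclose the contract file.

Exception (a)'s conditions are all satisfied: assessed value is $318,000, meeting the $294,000 threshold. But applying paragraphs (c)–(d): (c) operates against (a): a current Class 1 Waiver is held. (d) is not engaged (Hana is not the subject of the contract file), so (c) stands. (a) is therefore removed.
Exception (b)'s conditions are all satisfied: the contract file is an unadopted draft; the contract file contains personal medical information. However, paragraph (e) must be considered: (e) operates against (b): the record's age is 21 years, meeting the 21 years threshold. Exception (b) does not apply.
No exception is made out. the Ashford Planning Office falls within the general rule.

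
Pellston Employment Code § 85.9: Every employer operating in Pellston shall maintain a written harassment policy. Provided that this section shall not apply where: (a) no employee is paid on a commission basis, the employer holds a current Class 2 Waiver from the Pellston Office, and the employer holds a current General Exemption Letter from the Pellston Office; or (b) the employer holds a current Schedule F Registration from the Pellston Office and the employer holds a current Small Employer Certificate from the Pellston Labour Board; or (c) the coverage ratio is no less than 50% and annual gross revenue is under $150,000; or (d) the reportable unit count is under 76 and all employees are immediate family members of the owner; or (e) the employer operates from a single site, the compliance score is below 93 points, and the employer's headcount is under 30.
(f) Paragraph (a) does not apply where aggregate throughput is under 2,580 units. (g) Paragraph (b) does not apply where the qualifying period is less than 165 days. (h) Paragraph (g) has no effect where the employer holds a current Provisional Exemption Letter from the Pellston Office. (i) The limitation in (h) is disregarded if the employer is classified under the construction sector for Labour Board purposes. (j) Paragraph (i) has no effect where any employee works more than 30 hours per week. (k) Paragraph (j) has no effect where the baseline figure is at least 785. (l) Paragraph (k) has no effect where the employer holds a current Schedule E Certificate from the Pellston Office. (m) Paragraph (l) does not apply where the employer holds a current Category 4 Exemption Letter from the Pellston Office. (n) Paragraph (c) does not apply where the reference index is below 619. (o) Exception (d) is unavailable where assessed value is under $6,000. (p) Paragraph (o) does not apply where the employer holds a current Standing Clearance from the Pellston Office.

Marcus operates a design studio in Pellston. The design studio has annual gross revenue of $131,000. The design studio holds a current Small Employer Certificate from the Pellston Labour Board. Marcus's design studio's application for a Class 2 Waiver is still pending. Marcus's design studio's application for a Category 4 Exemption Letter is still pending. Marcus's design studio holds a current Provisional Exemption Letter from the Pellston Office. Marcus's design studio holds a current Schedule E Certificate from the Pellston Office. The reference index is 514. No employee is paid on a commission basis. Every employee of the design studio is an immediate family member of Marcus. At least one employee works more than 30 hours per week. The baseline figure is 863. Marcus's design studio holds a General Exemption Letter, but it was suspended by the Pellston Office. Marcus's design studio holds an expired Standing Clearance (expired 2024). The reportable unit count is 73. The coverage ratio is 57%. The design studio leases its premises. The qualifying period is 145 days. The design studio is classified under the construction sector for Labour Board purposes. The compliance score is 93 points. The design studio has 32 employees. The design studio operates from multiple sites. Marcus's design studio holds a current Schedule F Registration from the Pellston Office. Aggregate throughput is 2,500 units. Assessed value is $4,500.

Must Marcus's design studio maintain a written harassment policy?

No — exception (b) applies; Marcus's design studio is not required to maintain a written harassment policy.

Exception (a) does not apply: there is no Class 2 Waiver in force.
Exception (b) is satisfied on its face — a current Schedule F Registration is held; a current Small Employer Certificate is held. Considering the limiting provisions: (g) would limit (b) — the qualifying period is 145 days, less than the 165 days limit — but (h) sets (g) aside: (h) operates against (g): a current Provisional Exemption Letter is held. (i) would limit (h) — the design studio is classified under the construction sector — but (j) sets (i) aside: (j) operates against (i): at least one employee exceeds 30 hours/week. (k) applies (the baseline figure is 863, meeting the 785 threshold), but is overridden by (l): (l) is triggered — a current Schedule E Certificate is held. (m) is not triggered (the Category 4 Exemption Letter is not current), so (l) stands. So (b) applies.
All of (c)'s requirements are met (the coverage ratio is 57%, meeting the 50% threshold; annual gross revenue is $131,000, under the $150,000 limit). But applying paragraph (n): (n) operates — the reference index is 514, below the 619 limit. So (c) is unavailable.
Exception (d)'s conditions are all satisfied: the reportable unit count is 73, under the 76 limit; every employee is an immediate family member. However, paragraphs (o)–(p) must be considered: (o) applies — assessed value is $4,500, under the $6,000 limit. (p) is not engaged (there is no Standing Clearance in force), so (o) stands. Exception (d) does not apply.
Exception (e) does not apply: the employer operates from multiple sites.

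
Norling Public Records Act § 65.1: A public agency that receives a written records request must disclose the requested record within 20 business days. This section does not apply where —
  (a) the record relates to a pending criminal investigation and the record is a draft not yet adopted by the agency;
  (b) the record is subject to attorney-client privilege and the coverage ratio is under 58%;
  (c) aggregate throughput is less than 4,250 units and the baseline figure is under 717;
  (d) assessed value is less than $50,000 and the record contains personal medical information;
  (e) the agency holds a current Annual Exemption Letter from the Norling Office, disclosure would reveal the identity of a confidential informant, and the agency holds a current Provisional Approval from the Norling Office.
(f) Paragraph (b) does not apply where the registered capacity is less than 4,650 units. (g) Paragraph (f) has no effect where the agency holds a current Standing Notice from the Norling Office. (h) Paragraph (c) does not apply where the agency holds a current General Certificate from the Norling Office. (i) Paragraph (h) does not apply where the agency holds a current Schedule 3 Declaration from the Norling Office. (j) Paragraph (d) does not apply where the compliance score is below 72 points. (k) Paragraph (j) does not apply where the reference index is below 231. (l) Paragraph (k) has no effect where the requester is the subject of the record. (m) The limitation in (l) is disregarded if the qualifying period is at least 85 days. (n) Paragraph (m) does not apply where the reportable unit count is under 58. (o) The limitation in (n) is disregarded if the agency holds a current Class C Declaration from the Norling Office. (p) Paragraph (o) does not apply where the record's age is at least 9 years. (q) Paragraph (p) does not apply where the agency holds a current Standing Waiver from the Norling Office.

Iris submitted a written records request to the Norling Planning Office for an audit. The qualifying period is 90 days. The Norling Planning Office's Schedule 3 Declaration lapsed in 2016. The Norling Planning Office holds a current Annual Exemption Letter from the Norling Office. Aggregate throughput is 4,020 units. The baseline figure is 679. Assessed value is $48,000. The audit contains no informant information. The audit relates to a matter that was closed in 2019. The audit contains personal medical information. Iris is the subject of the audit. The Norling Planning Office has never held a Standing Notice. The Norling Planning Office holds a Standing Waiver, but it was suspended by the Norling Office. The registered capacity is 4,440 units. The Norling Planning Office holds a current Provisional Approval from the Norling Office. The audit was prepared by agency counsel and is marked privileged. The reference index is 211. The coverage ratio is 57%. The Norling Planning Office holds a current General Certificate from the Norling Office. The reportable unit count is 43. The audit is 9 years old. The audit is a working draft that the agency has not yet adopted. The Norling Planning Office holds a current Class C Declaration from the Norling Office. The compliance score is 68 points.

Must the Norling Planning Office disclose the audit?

Yes — the Norling Planning Office must disclose the audit.

Exception (a) fails — the audit relates to a closed matter.
All of (b)'s requirements are met (the audit is privileged; the coverage ratio is 57%, under the 58% limit). But: (f) operates against (b): the registered capacity is 4,440 units, less than the 4,650 units limit. (g), which would lift (f), is inapplicable — no current Standing Notice is held. Exception (b) does not apply.
Exception (c) is satisfied on its face — aggregate throughput is 4,020 units, less than the 4,250 units limit; the baseline figure is 679, under the 717 limit. However, paragraphs (h)–(i) must be considered: (h) is engaged — a current General Certificate is held. (i) is not engaged (the Schedule 3 Declaration is not current), so (h) stands. Exception (c) does not apply.
All of (d)'s requirements are met (assessed value is $48,000, less than the $50,000 limit; the audit contains personal medical information). Turning to paragraphs (j)–(q): (j) operates against (d): the compliance score is 68 points, below the 72 points limit. (k) is triggered (the reference index is 211, below the 231 limit), but is itself disapplied by (l): (l) applies — Iris is the subject of the audit. (m) would limit (l) — the qualifying period is 90 days, meeting the 85 days threshold — but (n) sets (m) aside: (n) is triggered — the reportable unit count is 43, under the 58 limit. (o) operates (a current Class C Declaration is held), but is overridden by (p): (p) operates against (o): the record's age is 9 years, meeting the 9 years threshold. (q) is not engaged (no current Standing Waiver is held), so (p) stands. So (d) is unavailable.
Exception (e) fails — the audit contains no informant information.
No exception is made out. the Norling Planning Office falls within the general rule.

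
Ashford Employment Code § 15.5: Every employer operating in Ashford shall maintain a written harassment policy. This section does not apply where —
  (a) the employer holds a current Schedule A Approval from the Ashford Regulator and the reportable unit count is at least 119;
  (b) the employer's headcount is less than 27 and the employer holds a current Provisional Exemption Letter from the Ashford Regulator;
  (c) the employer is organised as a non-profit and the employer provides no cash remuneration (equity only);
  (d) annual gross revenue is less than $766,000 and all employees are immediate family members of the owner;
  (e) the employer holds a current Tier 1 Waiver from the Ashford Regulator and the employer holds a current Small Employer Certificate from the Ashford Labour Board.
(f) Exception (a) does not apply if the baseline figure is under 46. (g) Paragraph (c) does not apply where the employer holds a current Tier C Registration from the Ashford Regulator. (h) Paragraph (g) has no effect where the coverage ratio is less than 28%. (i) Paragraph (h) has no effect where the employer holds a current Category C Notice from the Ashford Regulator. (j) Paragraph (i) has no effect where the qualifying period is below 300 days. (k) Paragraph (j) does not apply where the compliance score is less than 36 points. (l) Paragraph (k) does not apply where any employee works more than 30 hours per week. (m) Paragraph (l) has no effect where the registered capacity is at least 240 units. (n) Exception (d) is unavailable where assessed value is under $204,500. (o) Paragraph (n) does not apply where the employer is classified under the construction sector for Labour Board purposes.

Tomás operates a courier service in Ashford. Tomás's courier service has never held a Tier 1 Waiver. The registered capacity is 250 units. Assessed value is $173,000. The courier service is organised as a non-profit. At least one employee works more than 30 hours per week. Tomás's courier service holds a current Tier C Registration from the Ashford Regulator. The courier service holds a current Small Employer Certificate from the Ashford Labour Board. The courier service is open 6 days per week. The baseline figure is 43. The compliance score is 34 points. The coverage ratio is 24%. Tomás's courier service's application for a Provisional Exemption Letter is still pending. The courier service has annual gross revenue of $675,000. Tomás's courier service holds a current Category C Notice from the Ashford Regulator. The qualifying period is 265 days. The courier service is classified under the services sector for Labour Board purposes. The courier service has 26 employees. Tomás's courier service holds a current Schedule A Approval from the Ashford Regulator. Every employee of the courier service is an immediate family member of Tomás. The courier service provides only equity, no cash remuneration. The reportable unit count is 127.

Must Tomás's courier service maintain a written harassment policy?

Yes — Tomás's courier service must maintain a written harassment policy.

All of (a)'s requirements are met (a current Schedule A Approval is held; the reportable unit count is 127, meeting the 119 threshold). But: (f) applies — the baseline figure is 43, under the 46 limit. So (a) is unavailable.
Exception (b) fails — there is no Provisional Exemption Letter in force.
Exception (c): the employer is a non-profit; remuneration is equity-only — every condition holds. However, paragraphs (g)–(m) must be considered: (g) operates against (c): a current Tier C Registration is held. (h) would limit (g) — the coverage ratio is 24%, less than the 28% limit — but (i) sets (h) aside: (i) is engaged — a current Category C Notice is held. (j) would limit (i) — the qualifying period is 265 days, below the 300 days limit — but (k) sets (j) aside: (k) operates against (j): the compliance score is 34 points, less than the 36 points limit. (l) applies (at least one employee exceeds 30 hours/week), but is displaced by (m): (m) operates against (l): the registered capacity is 250 units, meeting the 240 units threshold. (c) is therefore removed.
All of (d)'s requirements are met (annual gross revenue is $675,000, less than the $766,000 limit; every employee is an immediate family member). But applying paragraphs (n)–(o): (n) operates against (d): assessed value is $173,000, under the $204,500 limit. (o) does not operate here (the courier service is classified under the services sector), so (n) stands. Exception (d) does not apply.
Exception (e) fails — no current Tier 1 Waiver is held.
No exception is made out. Tomás's courier service falls within the general rule.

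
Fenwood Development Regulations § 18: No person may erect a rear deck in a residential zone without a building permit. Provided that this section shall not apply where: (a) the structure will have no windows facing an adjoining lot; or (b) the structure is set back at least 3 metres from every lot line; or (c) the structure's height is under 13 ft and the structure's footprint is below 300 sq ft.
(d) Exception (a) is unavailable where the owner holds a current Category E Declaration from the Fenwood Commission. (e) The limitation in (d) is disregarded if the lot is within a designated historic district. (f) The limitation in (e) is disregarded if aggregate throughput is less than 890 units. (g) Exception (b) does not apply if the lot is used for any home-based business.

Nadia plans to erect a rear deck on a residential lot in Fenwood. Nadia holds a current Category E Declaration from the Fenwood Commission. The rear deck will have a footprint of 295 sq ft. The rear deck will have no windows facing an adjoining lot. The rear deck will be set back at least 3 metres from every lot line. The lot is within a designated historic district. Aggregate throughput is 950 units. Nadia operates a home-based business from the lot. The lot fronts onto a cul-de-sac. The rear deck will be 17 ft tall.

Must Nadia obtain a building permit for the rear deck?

All of (a)'s requirements are met (no windows face an adjoining lot). Considering the limiting provisions: (d) applies (a current Category E Declaration is held), but is overridden by (e): (e) is engaged — the lot is in a historic district. (f) does not operate here (aggregate throughput is 950 units, not less than 890 units), so (e) stands. Exception (a) stands.
All of (b)'s requirements are met (the setback is at least 3 m on every side). However, paragraph (g) must be considered: (g) operates against (b): a home-based business operates on the lot. (b) is therefore removed.
Exception (c) does not apply: the structure's height is 17 ft, not under 13 ft.

No — exception (a) applies; Nadia does not need a building permit.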